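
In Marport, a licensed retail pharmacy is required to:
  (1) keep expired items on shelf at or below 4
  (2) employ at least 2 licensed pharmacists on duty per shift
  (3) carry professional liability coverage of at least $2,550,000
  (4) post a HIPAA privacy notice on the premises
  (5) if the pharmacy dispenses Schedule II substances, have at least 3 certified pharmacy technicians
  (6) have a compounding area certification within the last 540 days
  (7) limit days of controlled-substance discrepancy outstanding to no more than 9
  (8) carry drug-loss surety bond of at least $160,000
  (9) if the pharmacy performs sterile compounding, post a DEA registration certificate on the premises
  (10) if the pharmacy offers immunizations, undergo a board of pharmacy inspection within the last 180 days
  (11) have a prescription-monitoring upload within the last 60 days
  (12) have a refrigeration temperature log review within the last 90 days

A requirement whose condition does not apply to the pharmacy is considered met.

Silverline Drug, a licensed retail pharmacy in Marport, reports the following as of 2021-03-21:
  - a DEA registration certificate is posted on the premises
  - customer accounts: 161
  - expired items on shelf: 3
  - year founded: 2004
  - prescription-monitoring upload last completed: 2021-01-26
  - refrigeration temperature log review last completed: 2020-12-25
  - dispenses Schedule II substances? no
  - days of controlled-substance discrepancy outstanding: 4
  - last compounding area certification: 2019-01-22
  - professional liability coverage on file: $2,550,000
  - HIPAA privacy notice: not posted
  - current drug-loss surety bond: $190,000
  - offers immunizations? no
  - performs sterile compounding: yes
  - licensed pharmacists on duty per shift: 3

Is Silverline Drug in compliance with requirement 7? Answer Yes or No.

7. days of controlled-substance discrepancy outstanding 4 ≤ 9 → met

Yes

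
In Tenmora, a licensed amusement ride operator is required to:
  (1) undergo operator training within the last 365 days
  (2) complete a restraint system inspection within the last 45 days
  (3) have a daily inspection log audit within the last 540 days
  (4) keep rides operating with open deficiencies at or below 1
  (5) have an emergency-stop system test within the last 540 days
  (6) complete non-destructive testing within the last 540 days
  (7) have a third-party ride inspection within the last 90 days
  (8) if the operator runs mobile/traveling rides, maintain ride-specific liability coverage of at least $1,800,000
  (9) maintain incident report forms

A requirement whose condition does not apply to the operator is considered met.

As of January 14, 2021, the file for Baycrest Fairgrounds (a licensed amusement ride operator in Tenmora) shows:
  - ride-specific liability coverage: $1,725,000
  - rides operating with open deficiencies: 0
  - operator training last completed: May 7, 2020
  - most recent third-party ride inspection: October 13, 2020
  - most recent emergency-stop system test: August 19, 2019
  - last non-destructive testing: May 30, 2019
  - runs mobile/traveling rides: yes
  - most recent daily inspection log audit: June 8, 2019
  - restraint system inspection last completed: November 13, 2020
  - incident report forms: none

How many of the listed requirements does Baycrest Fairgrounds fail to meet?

6

1. operator training 252 days ago vs limit 365 → met
2. restraint system inspection 62 days ago vs limit 45 → not met
3. daily inspection log audit 586 days ago vs limit 540 → not met
4. rides operating with open deficiencies 0 ≤ 1 → met
5. emergency-stop system test 514 days ago vs limit 540 → met
6. non-destructive testing 595 days ago vs limit 540 → not met
7. third-party ride inspection 93 days ago vs limit 90 → not met
8. condition 'runs mobile/traveling rides' holds; ride-specific liability coverage $1,725,000 < $1,800,000 → not met
9. incident report forms absent → not met
Not met: 6 of 9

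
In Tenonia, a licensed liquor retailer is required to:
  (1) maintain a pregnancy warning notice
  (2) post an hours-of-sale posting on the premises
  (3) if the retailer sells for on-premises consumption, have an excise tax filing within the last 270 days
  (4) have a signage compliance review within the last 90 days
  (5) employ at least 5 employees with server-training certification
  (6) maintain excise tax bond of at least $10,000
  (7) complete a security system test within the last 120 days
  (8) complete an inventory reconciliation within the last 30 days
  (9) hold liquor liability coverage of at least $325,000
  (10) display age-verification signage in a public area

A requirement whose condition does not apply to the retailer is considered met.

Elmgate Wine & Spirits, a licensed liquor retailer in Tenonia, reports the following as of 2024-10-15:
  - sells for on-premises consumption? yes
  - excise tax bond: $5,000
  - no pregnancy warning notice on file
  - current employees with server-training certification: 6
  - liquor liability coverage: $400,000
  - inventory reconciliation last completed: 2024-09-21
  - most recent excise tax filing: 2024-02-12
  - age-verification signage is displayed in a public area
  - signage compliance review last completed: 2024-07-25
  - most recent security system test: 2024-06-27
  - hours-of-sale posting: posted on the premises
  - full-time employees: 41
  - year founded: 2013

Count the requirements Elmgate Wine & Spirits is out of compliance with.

2

1. pregnancy warning notice absent → not met
2. hours-of-sale posting present → met
3. condition 'sells for on-premises consumption' holds; excise tax filing 246 days ago vs limit 270 → met
4. signage compliance review 82 days ago vs limit 90 → met
5. employees with server-training certification 6 ≥ 5 → met
6. excise tax bond $5,000 < $10,000 → not met
7. security system test 110 days ago vs limit 120 → met
8. inventory reconciliation 24 days ago vs limit 30 → met
9. liquor liability coverage $400,000 ≥ $325,000 → met
10. age-verification signage present → met
Not met: 2 of 10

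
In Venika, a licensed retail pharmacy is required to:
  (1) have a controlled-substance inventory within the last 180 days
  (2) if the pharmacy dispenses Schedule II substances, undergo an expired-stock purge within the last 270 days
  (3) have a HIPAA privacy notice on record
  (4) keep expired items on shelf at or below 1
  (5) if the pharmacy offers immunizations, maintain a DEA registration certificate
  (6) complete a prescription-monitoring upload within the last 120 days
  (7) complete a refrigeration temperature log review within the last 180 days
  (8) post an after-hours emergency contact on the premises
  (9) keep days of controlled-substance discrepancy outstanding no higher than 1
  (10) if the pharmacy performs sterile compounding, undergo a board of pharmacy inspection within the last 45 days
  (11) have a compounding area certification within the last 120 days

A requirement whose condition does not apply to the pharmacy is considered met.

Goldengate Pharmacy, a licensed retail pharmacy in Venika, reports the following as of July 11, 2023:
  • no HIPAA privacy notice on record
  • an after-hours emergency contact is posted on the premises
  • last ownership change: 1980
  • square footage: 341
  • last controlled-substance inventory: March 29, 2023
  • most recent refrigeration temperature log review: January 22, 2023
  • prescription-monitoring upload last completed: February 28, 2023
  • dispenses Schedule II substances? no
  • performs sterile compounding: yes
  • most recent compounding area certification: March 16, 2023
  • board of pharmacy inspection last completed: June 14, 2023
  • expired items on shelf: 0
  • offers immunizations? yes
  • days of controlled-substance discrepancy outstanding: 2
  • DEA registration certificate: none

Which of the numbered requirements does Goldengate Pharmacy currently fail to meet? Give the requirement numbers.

1. controlled-substance inventory 104 days ago vs limit 180 → met
2. condition 'dispenses Schedule II substances' does not hold → requirement n/a → met
3. HIPAA privacy notice absent → not met
4. expired items on shelf 0 ≤ 1 → met
5. condition 'offers immunizations' holds; DEA registration certificate absent → not met
6. prescription-monitoring upload 133 days ago vs limit 120 → not met
7. refrigeration temperature log review 170 days ago vs limit 180 → met
8. after-hours emergency contact present → met
9. days of controlled-substance discrepancy outstanding 2 > 1 → not met
10. condition 'performs sterile compounding' holds; board of pharmacy inspection 27 days ago vs limit 45 → met
11. compounding area certification 117 days ago vs limit 120 → met
Not met: 3, 5, 6, 9

3, 5, 6, 9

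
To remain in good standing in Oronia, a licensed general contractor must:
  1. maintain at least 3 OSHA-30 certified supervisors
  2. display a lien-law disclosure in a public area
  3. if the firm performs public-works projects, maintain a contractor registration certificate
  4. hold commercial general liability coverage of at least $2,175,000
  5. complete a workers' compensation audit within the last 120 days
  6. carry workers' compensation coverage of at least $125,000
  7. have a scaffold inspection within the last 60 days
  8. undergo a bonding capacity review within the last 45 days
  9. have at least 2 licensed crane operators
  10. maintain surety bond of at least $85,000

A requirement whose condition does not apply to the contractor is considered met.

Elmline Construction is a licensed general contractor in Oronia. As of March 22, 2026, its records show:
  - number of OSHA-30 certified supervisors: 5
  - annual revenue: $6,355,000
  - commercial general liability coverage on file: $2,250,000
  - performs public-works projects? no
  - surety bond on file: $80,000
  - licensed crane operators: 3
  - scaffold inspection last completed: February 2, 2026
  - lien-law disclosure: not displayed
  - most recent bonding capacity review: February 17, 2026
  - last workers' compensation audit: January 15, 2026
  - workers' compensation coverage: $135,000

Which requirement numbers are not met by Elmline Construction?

2, 10

1. OSHA-30 certified supervisors 5 ≥ 3 → met
2. lien-law disclosure absent → not met
3. condition 'performs public-works projects' does not hold → requirement n/a → met
4. commercial general liability coverage $2,250,000 ≥ $2,175,000 → met
5. workers' compensation audit 66 days ago vs limit 120 → met
6. workers' compensation coverage $135,000 ≥ $125,000 → met
7. scaffold inspection 48 days ago vs limit 60 → met
8. bonding capacity review 33 days ago vs limit 45 → met
9. licensed crane operators 3 ≥ 2 → met
10. surety bond $80,000 < $85,000 → not met
Not met: 2, 10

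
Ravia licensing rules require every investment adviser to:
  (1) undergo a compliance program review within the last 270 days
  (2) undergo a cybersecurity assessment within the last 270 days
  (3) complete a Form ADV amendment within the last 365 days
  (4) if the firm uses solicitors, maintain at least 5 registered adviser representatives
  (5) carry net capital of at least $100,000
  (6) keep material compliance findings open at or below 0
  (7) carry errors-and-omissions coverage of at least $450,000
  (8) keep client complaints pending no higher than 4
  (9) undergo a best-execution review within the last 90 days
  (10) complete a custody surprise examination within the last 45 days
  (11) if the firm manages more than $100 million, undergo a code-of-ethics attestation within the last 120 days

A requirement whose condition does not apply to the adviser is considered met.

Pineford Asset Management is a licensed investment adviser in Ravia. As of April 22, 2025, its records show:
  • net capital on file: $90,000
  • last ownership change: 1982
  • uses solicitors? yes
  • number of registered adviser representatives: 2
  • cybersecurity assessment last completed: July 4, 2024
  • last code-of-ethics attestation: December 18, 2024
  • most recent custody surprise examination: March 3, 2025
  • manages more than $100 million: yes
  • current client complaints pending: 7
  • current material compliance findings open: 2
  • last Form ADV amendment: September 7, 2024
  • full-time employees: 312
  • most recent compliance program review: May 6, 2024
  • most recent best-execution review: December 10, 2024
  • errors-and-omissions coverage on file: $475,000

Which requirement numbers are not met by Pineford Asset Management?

1, 2, 4, 5, 6, 8, 9, 10, 11

1. compliance program review 351 days ago vs limit 270 → not met
2. cybersecurity assessment 292 days ago vs limit 270 → not met
3. Form ADV amendment 227 days ago vs limit 365 → met
4. condition 'uses solicitors' holds; registered adviser representatives 2 < 5 → not met
5. net capital $90,000 < $100,000 → not met
6. material compliance findings open 2 > 0 → not met
7. errors-and-omissions coverage $475,000 ≥ $450,000 → met
8. client complaints pending 7 > 4 → not met
9. best-execution review 133 days ago vs limit 90 → not met
10. custody surprise examination 50 days ago vs limit 45 → not met
11. condition 'manages more than $100 million' holds; code-of-ethics attestation 125 days ago vs limit 120 → not met
Not met: 1, 2, 4, 5, 6, 8, 9, 10, 11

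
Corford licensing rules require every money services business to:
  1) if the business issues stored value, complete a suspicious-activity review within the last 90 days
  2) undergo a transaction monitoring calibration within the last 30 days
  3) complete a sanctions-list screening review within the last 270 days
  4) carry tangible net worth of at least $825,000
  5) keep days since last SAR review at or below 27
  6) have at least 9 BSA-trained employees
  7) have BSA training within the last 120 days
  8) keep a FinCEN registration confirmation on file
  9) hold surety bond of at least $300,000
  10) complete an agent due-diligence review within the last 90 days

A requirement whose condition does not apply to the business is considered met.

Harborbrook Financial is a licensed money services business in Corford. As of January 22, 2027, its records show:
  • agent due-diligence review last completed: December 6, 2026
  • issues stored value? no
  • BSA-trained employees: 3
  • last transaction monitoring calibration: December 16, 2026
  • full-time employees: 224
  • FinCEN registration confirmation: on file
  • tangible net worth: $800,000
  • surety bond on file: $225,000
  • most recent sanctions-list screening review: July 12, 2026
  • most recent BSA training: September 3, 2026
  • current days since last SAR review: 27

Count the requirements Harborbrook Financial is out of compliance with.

1. condition 'issues stored value' does not hold → requirement n/a → met
2. transaction monitoring calibration 37 days ago vs limit 30 → not met
3. sanctions-list screening review 194 days ago vs limit 270 → met
4. tangible net worth $800,000 < $825,000 → not met
5. days since last SAR review 27 ≤ 27 → met
6. BSA-trained employees 3 < 9 → not met
7. BSA training 141 days ago vs limit 120 → not met
8. FinCEN registration confirmation present → met
9. surety bond $225,000 < $300,000 → not met
10. agent due-diligence review 47 days ago vs limit 90 → met
Not met: 5 of 10

5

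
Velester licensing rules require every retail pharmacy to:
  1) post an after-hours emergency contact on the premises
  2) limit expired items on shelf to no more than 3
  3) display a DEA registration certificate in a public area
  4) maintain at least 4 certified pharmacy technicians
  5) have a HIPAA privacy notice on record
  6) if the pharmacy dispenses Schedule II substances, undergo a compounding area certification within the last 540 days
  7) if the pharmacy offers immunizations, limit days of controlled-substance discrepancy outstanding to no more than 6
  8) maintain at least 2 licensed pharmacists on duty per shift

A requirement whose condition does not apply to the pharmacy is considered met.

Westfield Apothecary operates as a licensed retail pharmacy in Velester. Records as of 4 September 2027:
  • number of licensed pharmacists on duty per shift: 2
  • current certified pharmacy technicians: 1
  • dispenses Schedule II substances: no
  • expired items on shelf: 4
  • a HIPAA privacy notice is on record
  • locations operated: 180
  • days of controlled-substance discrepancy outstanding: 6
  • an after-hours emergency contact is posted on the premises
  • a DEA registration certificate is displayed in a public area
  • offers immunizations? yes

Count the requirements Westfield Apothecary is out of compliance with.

1. after-hours emergency contact present → met
2. expired items on shelf 4 > 3 → not met
3. DEA registration certificate present → met
4. certified pharmacy technicians 1 < 4 → not met
5. HIPAA privacy notice present → met
6. condition 'dispenses Schedule II substances' does not hold → requirement n/a → met
7. condition 'offers immunizations' holds; days of controlled-substance discrepancy outstanding 6 ≤ 6 → met
8. licensed pharmacists on duty per shift 2 ≥ 2 → met
Not met: 2 of 8

2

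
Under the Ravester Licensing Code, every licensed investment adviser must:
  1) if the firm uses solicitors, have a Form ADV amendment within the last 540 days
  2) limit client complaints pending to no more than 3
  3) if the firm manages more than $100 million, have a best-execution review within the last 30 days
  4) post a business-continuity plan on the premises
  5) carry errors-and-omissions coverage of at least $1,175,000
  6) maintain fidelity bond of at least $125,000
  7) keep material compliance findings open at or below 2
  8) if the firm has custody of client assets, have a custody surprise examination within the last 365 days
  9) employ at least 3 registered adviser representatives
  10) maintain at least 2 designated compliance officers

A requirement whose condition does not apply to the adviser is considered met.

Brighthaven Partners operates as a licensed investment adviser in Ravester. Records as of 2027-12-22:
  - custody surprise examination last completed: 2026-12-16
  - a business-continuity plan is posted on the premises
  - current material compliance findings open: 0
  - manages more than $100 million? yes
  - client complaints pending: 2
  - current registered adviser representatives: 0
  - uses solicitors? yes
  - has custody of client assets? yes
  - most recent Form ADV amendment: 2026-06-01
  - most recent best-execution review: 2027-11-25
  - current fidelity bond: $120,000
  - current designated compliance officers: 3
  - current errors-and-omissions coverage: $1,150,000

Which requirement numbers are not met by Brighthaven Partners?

1. condition 'uses solicitors' holds; Form ADV amendment 569 days ago vs limit 540 → not met
2. client complaints pending 2 ≤ 3 → met
3. condition 'manages more than $100 million' holds; best-execution review 27 days ago vs limit 30 → met
4. business-continuity plan present → met
5. errors-and-omissions coverage $1,150,000 < $1,175,000 → not met
6. fidelity bond $120,000 < $125,000 → not met
7. material compliance findings open 0 ≤ 2 → met
8. condition 'has custody of client assets' holds; custody surprise examination 371 days ago vs limit 365 → not met
9. registered adviser representatives 0 < 3 → not met
10. designated compliance officers 3 ≥ 2 → met
Not met: 1, 5, 6, 8, 9

1, 5, 6, 8, 9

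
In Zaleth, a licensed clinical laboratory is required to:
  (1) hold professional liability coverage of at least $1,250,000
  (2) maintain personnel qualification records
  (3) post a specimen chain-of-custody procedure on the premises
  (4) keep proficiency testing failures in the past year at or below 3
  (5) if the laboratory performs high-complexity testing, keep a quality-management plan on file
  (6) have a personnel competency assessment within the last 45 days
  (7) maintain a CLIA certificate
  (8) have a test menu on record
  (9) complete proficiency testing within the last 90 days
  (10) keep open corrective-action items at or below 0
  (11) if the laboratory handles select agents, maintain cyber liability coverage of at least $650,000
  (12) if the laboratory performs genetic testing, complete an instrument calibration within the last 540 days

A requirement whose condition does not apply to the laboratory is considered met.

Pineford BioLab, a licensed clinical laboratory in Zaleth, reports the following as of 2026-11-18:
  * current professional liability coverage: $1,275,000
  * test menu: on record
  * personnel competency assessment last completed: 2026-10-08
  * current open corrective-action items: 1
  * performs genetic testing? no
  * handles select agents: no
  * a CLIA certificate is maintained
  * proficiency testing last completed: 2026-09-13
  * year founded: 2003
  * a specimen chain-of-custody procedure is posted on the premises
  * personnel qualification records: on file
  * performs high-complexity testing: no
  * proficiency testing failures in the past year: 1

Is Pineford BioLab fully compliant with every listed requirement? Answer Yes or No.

No

1. professional liability coverage $1,275,000 ≥ $1,250,000 → met
2. personnel qualification records present → met
3. specimen chain-of-custody procedure present → met
4. proficiency testing failures in the past year 1 ≤ 3 → met
5. condition 'performs high-complexity testing' does not hold → requirement n/a → met
6. personnel competency assessment 41 days ago vs limit 45 → met
7. CLIA certificate present → met
8. test menu present → met
9. proficiency testing 66 days ago vs limit 90 → met
10. open corrective-action items 1 > 0 → not met
11. condition 'handles select agents' does not hold → requirement n/a → met
12. condition 'performs genetic testing' does not hold → requirement n/a → met
Not met: 10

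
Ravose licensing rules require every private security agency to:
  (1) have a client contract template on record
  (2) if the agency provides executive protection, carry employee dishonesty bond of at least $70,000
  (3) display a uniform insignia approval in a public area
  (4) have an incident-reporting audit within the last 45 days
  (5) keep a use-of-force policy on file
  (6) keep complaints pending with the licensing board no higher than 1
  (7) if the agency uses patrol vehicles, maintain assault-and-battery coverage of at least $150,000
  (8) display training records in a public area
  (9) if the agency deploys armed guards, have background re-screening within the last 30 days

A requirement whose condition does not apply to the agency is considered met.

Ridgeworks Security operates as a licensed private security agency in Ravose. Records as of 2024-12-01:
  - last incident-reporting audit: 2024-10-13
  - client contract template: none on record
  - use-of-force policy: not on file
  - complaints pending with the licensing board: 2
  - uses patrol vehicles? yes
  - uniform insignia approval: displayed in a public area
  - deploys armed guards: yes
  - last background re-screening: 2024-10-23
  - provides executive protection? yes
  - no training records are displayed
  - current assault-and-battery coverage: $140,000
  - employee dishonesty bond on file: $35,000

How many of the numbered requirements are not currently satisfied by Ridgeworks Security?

8

1. client contract template absent → not met
2. condition 'provides executive protection' holds; employee dishonesty bond $35,000 < $70,000 → not met
3. uniform insignia approval present → met
4. incident-reporting audit 49 days ago vs limit 45 → not met
5. use-of-force policy absent → not met
6. complaints pending with the licensing board 2 > 1 → not met
7. condition 'uses patrol vehicles' holds; assault-and-battery coverage $140,000 < $150,000 → not met
8. training records absent → not met
9. condition 'deploys armed guards' holds; background re-screening 39 days ago vs limit 30 → not met
Not met: 8 of 9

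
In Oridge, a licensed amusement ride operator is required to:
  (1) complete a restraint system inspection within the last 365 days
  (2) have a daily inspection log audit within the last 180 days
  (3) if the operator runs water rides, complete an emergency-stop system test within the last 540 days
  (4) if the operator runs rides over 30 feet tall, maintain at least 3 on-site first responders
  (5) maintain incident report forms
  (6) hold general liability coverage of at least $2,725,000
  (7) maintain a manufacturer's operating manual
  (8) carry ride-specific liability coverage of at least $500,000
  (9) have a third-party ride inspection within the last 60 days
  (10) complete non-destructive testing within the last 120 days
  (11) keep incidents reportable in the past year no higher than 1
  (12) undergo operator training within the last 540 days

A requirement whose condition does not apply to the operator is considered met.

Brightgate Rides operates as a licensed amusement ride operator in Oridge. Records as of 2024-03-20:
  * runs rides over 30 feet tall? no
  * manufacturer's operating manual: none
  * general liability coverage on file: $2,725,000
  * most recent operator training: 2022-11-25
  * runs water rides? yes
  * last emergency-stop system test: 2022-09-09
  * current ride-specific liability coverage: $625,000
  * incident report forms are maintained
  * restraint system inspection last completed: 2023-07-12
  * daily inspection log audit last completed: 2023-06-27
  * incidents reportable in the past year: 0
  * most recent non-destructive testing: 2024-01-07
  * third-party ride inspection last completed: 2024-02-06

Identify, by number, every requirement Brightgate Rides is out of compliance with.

2, 3, 7

1. restraint system inspection 252 days ago vs limit 365 → met
2. daily inspection log audit 267 days ago vs limit 180 → not met
3. condition 'runs water rides' holds; emergency-stop system test 558 days ago vs limit 540 → not met
4. condition 'runs rides over 30 feet tall' does not hold → requirement n/a → met
5. incident report forms present → met
6. general liability coverage $2,725,000 ≥ $2,725,000 → met
7. manufacturer's operating manual absent → not met
8. ride-specific liability coverage $625,000 ≥ $500,000 → met
9. third-party ride inspection 43 days ago vs limit 60 → met
10. non-destructive testing 73 days ago vs limit 120 → met
11. incidents reportable in the past year 0 ≤ 1 → met
12. operator training 481 days ago vs limit 540 → met
Not met: 2, 3, 7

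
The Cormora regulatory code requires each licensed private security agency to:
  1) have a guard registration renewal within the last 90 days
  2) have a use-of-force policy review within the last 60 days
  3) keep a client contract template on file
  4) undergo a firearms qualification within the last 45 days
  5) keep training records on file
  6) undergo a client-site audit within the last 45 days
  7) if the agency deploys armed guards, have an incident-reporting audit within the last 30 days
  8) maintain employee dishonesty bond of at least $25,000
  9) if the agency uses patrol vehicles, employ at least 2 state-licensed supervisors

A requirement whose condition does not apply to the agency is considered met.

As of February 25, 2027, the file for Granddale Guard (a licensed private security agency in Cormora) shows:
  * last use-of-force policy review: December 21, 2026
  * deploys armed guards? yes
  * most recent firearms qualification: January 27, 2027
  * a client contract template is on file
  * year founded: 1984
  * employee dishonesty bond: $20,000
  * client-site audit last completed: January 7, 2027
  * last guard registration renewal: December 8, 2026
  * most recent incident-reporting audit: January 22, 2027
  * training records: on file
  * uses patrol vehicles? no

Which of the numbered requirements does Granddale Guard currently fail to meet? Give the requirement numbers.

1. guard registration renewal 79 days ago vs limit 90 → met
2. use-of-force policy review 66 days ago vs limit 60 → not met
3. client contract template present → met
4. firearms qualification 29 days ago vs limit 45 → met
5. training records present → met
6. client-site audit 49 days ago vs limit 45 → not met
7. condition 'deploys armed guards' holds; incident-reporting audit 34 days ago vs limit 30 → not met
8. employee dishonesty bond $20,000 < $25,000 → not met
9. condition 'uses patrol vehicles' does not hold → requirement n/a → met
Not met: 2, 6, 7, 8

2, 6, 7, 8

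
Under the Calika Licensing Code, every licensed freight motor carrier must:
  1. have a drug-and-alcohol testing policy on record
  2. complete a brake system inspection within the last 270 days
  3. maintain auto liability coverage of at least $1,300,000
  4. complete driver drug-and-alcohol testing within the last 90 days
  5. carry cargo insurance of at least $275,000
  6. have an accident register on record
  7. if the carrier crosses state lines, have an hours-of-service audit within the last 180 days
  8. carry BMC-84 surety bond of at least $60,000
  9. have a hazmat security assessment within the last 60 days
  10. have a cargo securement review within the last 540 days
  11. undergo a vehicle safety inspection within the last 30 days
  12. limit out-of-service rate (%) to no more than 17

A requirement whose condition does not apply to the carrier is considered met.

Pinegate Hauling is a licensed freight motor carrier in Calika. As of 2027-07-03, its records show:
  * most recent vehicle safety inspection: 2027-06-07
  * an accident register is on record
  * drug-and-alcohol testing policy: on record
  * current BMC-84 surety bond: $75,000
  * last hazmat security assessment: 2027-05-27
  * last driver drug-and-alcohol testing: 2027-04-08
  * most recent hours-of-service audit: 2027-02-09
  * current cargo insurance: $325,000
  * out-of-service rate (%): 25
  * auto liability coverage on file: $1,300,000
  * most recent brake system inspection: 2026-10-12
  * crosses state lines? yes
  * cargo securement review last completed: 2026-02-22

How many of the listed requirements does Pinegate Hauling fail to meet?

1

1. drug-and-alcohol testing policy present → met
2. brake system inspection 264 days ago vs limit 270 → met
3. auto liability coverage $1,300,000 ≥ $1,300,000 → met
4. driver drug-and-alcohol testing 86 days ago vs limit 90 → met
5. cargo insurance $325,000 ≥ $275,000 → met
6. accident register present → met
7. condition 'crosses state lines' holds; hours-of-service audit 144 days ago vs limit 180 → met
8. BMC-84 surety bond $75,000 ≥ $60,000 → met
9. hazmat security assessment 37 days ago vs limit 60 → met
10. cargo securement review 496 days ago vs limit 540 → met
11. vehicle safety inspection 26 days ago vs limit 30 → met
12. out-of-service rate (%) 25 > 17 → not met
Not met: 1 of 12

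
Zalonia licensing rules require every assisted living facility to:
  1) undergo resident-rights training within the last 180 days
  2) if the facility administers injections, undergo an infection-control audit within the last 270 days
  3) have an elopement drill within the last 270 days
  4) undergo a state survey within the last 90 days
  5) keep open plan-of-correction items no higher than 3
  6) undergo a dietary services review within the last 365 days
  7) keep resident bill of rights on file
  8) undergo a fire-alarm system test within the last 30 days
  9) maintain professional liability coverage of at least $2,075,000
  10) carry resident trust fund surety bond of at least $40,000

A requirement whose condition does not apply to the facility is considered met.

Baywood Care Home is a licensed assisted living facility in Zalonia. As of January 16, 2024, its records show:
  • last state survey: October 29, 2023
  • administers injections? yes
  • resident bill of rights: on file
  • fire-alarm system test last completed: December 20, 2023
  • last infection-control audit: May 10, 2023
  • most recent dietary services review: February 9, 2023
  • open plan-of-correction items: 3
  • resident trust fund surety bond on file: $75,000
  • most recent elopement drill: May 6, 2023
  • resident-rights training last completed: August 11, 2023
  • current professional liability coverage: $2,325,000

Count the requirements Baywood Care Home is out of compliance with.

0

1. resident-rights training 158 days ago vs limit 180 → met
2. condition 'administers injections' holds; infection-control audit 251 days ago vs limit 270 → met
3. elopement drill 255 days ago vs limit 270 → met
4. state survey 79 days ago vs limit 90 → met
5. open plan-of-correction items 3 ≤ 3 → met
6. dietary services review 341 days ago vs limit 365 → met
7. resident bill of rights present → met
8. fire-alarm system test 27 days ago vs limit 30 → met
9. professional liability coverage $2,325,000 ≥ $2,075,000 → met
10. resident trust fund surety bond $75,000 ≥ $40,000 → met
Not met: 0 of 10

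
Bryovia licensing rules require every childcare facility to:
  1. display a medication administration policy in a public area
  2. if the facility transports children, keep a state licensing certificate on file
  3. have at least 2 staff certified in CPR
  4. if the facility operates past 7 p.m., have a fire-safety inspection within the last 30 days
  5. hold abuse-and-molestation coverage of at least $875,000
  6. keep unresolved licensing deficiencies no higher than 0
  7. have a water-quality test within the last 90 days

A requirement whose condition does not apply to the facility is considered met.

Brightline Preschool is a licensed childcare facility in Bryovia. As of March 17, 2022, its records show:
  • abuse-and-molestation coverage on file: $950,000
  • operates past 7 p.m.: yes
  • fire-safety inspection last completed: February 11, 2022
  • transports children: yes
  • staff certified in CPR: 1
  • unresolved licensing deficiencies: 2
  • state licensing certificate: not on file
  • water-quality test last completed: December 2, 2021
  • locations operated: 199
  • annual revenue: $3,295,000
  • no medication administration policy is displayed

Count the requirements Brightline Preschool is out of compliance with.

1. medication administration policy absent → not met
2. condition 'transports children' holds; state licensing certificate absent → not met
3. staff certified in CPR 1 < 2 → not met
4. condition 'operates past 7 p.m.' holds; fire-safety inspection 34 days ago vs limit 30 → not met
5. abuse-and-molestation coverage $950,000 ≥ $875,000 → met
6. unresolved licensing deficiencies 2 > 0 → not met
7. water-quality test 105 days ago vs limit 90 → not met
Not met: 6 of 7

6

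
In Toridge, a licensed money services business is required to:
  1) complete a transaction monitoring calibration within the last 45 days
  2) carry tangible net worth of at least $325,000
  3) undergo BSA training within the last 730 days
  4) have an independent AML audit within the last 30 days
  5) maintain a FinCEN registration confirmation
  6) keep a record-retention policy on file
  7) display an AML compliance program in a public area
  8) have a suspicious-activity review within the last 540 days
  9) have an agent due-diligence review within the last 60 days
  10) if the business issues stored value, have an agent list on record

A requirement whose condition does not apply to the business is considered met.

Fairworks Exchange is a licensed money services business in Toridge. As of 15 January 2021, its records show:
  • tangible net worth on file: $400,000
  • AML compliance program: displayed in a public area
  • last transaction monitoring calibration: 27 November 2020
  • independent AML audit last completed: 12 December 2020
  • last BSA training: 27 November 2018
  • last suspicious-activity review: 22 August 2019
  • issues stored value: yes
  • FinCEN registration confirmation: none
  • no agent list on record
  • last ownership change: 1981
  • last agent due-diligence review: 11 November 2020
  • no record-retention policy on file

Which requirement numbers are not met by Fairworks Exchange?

1, 3, 4, 5, 6, 9, 10

1. transaction monitoring calibration 49 days ago vs limit 45 → not met
2. tangible net worth $400,000 ≥ $325,000 → met
3. BSA training 780 days ago vs limit 730 → not met
4. independent AML audit 34 days ago vs limit 30 → not met
5. FinCEN registration confirmation absent → not met
6. record-retention policy absent → not met
7. AML compliance program present → met
8. suspicious-activity review 512 days ago vs limit 540 → met
9. agent due-diligence review 65 days ago vs limit 60 → not met
10. condition 'issues stored value' holds; agent list absent → not met
Not met: 1, 3, 4, 5, 6, 9, 10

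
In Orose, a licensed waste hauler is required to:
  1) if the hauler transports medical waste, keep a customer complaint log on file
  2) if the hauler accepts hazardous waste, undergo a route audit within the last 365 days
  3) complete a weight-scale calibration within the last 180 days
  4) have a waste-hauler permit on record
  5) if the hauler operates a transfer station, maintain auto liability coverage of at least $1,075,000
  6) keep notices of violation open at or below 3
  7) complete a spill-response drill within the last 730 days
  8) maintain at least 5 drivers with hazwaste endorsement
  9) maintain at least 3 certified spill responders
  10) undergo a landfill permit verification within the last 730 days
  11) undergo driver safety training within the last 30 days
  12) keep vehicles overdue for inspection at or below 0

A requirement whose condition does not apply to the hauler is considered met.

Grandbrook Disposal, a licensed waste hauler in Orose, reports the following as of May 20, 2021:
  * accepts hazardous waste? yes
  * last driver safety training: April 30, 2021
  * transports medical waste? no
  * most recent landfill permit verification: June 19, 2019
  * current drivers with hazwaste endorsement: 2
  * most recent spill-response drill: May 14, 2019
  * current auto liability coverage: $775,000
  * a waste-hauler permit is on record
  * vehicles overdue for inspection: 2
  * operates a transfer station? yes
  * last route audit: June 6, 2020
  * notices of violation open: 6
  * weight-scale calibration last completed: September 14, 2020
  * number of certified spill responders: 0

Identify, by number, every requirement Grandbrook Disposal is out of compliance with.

3, 5, 6, 7, 8, 9, 12

1. condition 'transports medical waste' does not hold → requirement n/a → met
2. condition 'accepts hazardous waste' holds; route audit 348 days ago vs limit 365 → met
3. weight-scale calibration 248 days ago vs limit 180 → not met
4. waste-hauler permit present → met
5. condition 'operates a transfer station' holds; auto liability coverage $775,000 < $1,075,000 → not met
6. notices of violation open 6 > 3 → not met
7. spill-response drill 737 days ago vs limit 730 → not met
8. drivers with hazwaste endorsement 2 < 5 → not met
9. certified spill responders 0 < 3 → not met
10. landfill permit verification 701 days ago vs limit 730 → met
11. driver safety training 20 days ago vs limit 30 → met
12. vehicles overdue for inspection 2 > 0 → not met
Not met: 3, 5, 6, 7, 8, 9, 12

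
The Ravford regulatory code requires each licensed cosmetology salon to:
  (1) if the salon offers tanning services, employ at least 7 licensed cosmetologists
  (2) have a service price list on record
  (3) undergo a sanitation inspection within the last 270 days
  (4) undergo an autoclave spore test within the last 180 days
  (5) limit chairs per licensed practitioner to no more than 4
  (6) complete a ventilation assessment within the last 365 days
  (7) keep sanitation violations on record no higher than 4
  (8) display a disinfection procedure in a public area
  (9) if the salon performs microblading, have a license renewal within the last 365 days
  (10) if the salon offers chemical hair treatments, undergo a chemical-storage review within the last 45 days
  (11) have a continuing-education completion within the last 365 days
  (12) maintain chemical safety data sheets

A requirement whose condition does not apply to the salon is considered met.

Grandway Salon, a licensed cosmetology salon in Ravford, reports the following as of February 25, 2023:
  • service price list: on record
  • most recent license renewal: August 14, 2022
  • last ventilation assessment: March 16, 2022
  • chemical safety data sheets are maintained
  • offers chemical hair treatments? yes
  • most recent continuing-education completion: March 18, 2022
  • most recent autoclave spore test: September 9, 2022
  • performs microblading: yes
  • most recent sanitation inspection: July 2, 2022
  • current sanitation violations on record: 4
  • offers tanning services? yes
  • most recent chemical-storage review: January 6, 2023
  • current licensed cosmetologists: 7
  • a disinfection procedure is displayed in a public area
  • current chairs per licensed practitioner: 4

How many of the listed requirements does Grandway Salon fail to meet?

1

1. condition 'offers tanning services' holds; licensed cosmetologists 7 ≥ 7 → met
2. service price list present → met
3. sanitation inspection 238 days ago vs limit 270 → met
4. autoclave spore test 169 days ago vs limit 180 → met
5. chairs per licensed practitioner 4 ≤ 4 → met
6. ventilation assessment 346 days ago vs limit 365 → met
7. sanitation violations on record 4 ≤ 4 → met
8. disinfection procedure present → met
9. condition 'performs microblading' holds; license renewal 195 days ago vs limit 365 → met
10. condition 'offers chemical hair treatments' holds; chemical-storage review 50 days ago vs limit 45 → not met
11. continuing-education completion 344 days ago vs limit 365 → met
12. chemical safety data sheets present → met
Not met: 1 of 12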